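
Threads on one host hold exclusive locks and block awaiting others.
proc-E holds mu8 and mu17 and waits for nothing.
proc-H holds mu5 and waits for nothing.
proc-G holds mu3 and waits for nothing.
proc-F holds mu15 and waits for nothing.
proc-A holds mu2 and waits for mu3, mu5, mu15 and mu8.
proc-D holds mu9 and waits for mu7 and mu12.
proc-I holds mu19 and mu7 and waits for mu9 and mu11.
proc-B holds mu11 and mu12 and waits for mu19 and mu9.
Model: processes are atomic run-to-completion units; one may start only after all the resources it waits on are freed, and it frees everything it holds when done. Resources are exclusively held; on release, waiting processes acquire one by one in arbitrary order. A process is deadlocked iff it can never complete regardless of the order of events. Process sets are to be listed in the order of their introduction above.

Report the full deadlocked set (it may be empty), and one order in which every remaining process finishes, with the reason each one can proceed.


Deadlocked: proc-D, proc-I and proc-B.
Key observation: the loop proc-D -> proc-I -> proc-D blocks itself forever; proc-B is caught in further circular waits.
The rest can finish in the order proc-F, proc-G, proc-H, proc-E, proc-A.
Step-by-step check:
  proc-F waits on nothing -> runs at once and releases mu15
  proc-G waits on nothing -> runs at once and releases mu3
  proc-H waits on nothing -> runs at once and releases mu5
  proc-E waits on nothing -> runs at once and releases mu8 and mu17
  proc-A: everything it awaited (mu3, mu5, mu15 and mu8) is free; runs, freeing mu2


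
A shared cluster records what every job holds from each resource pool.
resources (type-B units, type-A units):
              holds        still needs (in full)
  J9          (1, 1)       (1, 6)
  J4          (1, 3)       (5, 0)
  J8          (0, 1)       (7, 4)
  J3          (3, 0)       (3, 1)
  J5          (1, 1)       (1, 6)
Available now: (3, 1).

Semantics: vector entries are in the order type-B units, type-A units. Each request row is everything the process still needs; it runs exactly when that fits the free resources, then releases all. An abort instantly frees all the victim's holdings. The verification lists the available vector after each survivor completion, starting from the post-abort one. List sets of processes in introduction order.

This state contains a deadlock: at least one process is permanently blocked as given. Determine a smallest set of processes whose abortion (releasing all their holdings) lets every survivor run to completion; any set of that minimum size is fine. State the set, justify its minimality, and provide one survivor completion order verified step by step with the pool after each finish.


Minimum abort set: J5.
Key observation: J9 was stuck for good until J5 gave back (1, 1); in the order shown it finishes at step 4.
Why nothing smaller works: aborting no one leaves the state deadlocked as given.
The survivors complete as J3, J4, J8, J9. Verifying each step (starting from the post-abort pool):
  pool = (4, 2)
  J3 needs (3, 1) <= (4, 2) -> finishes; pool += (3, 0) = (7, 2)
  J4 needs (5, 0) <= (7, 2) -> finishes; pool += (1, 3) = (8, 5)
  J8 needs (7, 4) <= (8, 5) -> finishes; pool += (0, 1) = (8, 6)
  J9 needs (1, 6) <= (8, 6) -> finishes; pool += (1, 1) = (9, 7)


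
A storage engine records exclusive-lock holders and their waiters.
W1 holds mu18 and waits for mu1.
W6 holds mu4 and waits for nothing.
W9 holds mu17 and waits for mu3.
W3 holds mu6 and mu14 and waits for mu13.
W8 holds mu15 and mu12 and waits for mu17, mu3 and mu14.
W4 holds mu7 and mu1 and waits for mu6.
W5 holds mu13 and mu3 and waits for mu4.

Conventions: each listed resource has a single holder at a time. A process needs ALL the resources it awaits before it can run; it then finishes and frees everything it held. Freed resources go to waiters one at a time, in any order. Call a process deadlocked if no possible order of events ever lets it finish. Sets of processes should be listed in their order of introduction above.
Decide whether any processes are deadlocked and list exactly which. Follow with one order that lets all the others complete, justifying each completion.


The deadlocked set is empty.
Key observation: the wait graph is acyclic; completion cascades from the unblocked processes through everyone else.
A valid finishing order for the others: W6, W5, W3, W4, W1, W9, W8.
Check, step by step:
  run W6 (it waits on nothing); releases mu4
  run W5 (all its waits — mu4 — are resolved); releases mu13 and mu3
  run W3 (all its waits — mu13 — are resolved); releases mu6 and mu14
  run W4 (all its waits — mu6 — are resolved); releases mu7 and mu1
  run W1 (all its waits — mu1 — are resolved); releases mu18
  run W9 (all its waits — mu3 — are resolved); releases mu17
  run W8 (all its waits — mu17, mu3 and mu14 — are resolved); releases mu15 and mu12


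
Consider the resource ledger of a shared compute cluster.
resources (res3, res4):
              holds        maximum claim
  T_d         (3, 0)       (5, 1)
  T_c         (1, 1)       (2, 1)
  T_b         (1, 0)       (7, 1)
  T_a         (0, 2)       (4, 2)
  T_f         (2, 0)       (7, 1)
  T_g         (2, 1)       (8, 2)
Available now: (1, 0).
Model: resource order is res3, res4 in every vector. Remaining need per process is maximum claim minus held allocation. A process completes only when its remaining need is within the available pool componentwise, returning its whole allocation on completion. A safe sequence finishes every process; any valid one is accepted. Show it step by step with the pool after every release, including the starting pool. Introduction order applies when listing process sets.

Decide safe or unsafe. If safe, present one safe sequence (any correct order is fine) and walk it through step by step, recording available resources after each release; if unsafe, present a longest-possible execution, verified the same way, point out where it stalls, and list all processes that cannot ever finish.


SAFE. One safe sequence: T_c, T_d, T_f, T_a, T_g, T_b.
Key observation: T_c marks the first exact bind of the order: its need (1, 0) fits the free (1, 0) with zero slack on a requested resource.
Walking it through:
  pool = (1, 0)
  T_c needs (1, 0) <= (1, 0) -> finishes; pool += (1, 1) = (2, 1)
  T_d needs (2, 1) <= (2, 1) -> finishes; pool += (3, 0) = (5, 1)
  T_f needs (5, 1) <= (5, 1) -> finishes; pool += (2, 0) = (7, 1)
  T_a needs (4, 0) <= (7, 1) -> finishes; pool += (0, 2) = (7, 3)
  T_g needs (6, 1) <= (7, 3) -> finishes; pool += (2, 1) = (9, 4)
  T_b needs (6, 1) <= (9, 4) -> finishes; pool += (1, 0) = (10, 4)


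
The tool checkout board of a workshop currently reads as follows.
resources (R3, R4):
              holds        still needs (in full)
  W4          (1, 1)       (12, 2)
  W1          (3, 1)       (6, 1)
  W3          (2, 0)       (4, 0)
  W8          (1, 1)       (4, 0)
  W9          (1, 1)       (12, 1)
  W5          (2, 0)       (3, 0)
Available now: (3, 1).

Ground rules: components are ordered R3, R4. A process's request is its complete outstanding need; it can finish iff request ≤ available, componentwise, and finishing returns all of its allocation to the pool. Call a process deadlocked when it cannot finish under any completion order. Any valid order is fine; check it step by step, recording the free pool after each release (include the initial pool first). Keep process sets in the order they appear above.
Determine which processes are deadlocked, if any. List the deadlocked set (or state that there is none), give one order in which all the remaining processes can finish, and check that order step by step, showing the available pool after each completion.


The deadlocked set is W4 and W9.
Key observation: the pool after W5, W8, W1, W3 is (11, 3); every surviving request exceeds it in R3, so progress ends there.
One completion order for the rest: W5, W8, W1, W3. Check, step by step:
  pool = (3, 1)
  W5 needs (3, 0) <= (3, 1) -> finishes; pool += (2, 0) = (5, 1)
  W8 needs (4, 0) <= (5, 1) -> finishes; pool += (1, 1) = (6, 2)
  W1 needs (6, 1) <= (6, 2) -> finishes; pool += (3, 1) = (9, 3)
  W3 needs (4, 0) <= (9, 3) -> finishes; pool += (2, 0) = (11, 3)
None of the blocked processes ever fits:
  W4 still needs (12, 2) but only (11, 3) is free — short on R3
  W9 still needs (12, 1) but only (11, 3) is free — short on R3


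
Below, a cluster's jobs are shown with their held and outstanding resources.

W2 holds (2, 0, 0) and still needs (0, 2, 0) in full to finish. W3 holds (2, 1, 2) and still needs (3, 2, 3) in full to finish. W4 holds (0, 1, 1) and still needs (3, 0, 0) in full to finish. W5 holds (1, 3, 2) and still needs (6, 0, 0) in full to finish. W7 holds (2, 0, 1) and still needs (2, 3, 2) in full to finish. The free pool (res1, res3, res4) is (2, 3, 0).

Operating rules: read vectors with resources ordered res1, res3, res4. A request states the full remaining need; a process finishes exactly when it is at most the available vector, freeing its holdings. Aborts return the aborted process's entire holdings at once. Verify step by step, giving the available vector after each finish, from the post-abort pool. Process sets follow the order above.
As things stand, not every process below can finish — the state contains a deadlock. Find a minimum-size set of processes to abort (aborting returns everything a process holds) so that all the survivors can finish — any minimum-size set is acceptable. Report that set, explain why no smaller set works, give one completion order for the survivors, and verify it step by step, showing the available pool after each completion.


Minimum abort set: W3.
Key observation: no ordering could ever have run W7 before the abort of W3; with (2, 1, 2) back in the pool it fits at step 2.
Why nothing smaller works: aborting no one leaves the state deadlocked as given.
Survivors finish in the order: W2, W7, W5, W4. Verifying each step (pool after the aborts first):
  pool = (4, 4, 2)
  W2 needs (0, 2, 0) <= (4, 4, 2) -> finishes; pool += (2, 0, 0) = (6, 4, 2)
  W7 needs (2, 3, 2) <= (6, 4, 2) -> finishes; pool += (2, 0, 1) = (8, 4, 3)
  W5 needs (6, 0, 0) <= (8, 4, 3) -> finishes; pool += (1, 3, 2) = (9, 7, 5)
  W4 needs (3, 0, 0) <= (9, 7, 5) -> finishes; pool += (0, 1, 1) = (9, 8, 6)


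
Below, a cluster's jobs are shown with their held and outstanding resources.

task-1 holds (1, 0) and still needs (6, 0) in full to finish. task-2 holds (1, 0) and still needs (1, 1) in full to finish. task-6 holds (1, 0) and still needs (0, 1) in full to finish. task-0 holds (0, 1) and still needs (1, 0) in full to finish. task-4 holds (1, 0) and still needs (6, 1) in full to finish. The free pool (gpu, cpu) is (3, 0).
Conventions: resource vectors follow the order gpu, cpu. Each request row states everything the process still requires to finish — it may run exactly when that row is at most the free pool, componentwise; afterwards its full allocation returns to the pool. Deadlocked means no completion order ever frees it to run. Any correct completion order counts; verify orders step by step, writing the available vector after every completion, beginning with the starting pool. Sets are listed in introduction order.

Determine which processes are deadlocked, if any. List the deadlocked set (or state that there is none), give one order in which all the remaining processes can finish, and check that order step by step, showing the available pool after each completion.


The deadlocked set is task-1 and task-4.
Key observation: the pool after task-0, task-2, task-6 is (5, 1); every surviving request exceeds it in gpu, so progress ends there.
The rest can finish in the order task-0, task-2, task-6. Verifying each step:
  pool = (3, 0)
  task-0 needs (1, 0) <= (3, 0) -> finishes; pool += (0, 1) = (3, 1)
  task-2 needs (1, 1) <= (3, 1) -> finishes; pool += (1, 0) = (4, 1)
  task-6 needs (0, 1) <= (4, 1) -> finishes; pool += (1, 0) = (5, 1)
The stuck group stays short no matter what:
  task-1 still needs (6, 0) but only (5, 1) is free — short on gpu
  task-4 still needs (6, 1) but only (5, 1) is free — short on gpu


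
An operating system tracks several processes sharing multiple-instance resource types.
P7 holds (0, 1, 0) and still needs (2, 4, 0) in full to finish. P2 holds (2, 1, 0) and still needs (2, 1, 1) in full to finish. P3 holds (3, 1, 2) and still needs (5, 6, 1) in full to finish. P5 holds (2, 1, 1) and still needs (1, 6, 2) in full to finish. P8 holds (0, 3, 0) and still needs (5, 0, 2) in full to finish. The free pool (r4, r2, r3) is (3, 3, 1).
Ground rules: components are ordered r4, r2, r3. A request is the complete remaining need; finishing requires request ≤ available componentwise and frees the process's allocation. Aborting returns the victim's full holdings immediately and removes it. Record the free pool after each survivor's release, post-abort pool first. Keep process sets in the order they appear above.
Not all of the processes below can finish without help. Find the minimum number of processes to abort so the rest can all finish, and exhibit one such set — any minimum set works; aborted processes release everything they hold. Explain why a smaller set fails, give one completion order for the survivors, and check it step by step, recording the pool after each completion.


The answer: abort P5.
Key observation: the returned (2, 1, 1) from P5 is what brings P8 — unrunnable before, under any order — into play at step 1.
Minimality: the empty abort set fails — the state is deadlocked as it stands.
The survivors complete as P8, P7, P2, P3. Walking it through (starting from the post-abort pool):
  pool = (5, 4, 2)
  run P8 (needs (5, 0, 2), free (5, 4, 2)); after release of (0, 3, 0) the pool is (5, 7, 2)
  run P7 (needs (2, 4, 0), free (5, 7, 2)); after release of (0, 1, 0) the pool is (5, 8, 2)
  run P2 (needs (2, 1, 1), free (5, 8, 2)); after release of (2, 1, 0) the pool is (7, 9, 2)
  run P3 (needs (5, 6, 1), free (7, 9, 2)); after release of (3, 1, 2) the pool is (10, 10, 4)


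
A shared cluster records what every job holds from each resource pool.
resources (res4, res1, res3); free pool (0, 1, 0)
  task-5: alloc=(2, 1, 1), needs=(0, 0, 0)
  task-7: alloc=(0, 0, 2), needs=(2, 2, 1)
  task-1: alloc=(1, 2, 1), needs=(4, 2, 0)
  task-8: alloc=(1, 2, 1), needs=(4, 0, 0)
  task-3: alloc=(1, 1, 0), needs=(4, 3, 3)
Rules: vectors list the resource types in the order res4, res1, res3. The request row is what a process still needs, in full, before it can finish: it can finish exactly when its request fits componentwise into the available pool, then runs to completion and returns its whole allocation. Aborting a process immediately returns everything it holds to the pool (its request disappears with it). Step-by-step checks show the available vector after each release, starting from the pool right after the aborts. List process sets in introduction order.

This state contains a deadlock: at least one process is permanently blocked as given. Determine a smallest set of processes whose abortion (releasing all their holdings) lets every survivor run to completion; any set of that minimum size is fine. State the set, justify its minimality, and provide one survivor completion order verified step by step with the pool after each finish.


The answer: abort task-1 and task-3.
Key observation: the deadlocked task-8 becomes finishable only because task-1 and task-3 released (2, 3, 1); it completes at step 3 below.
Minimality, checking each single-abort alternative: task-5 alone leaves task-1 blocked (short on res4); task-7 alone leaves task-1 blocked (short on res4); task-1 alone leaves task-8 blocked (short on res4); task-8 alone leaves task-1 blocked (short on res4); task-3 alone leaves task-1 blocked (short on res4).
Survivors finish in the order: task-7, task-5, task-8. Check, step by step (pool after the aborts first):
  pool = (2, 4, 1)
  run task-7 (needs (2, 2, 1), free (2, 4, 1)); after release of (0, 0, 2) the pool is (2, 4, 3)
  run task-5 (needs (0, 0, 0), free (2, 4, 3)); after release of (2, 1, 1) the pool is (4, 5, 4)
  run task-8 (needs (4, 0, 0), free (4, 5, 4)); after release of (1, 2, 1) the pool is (5, 7, 5)


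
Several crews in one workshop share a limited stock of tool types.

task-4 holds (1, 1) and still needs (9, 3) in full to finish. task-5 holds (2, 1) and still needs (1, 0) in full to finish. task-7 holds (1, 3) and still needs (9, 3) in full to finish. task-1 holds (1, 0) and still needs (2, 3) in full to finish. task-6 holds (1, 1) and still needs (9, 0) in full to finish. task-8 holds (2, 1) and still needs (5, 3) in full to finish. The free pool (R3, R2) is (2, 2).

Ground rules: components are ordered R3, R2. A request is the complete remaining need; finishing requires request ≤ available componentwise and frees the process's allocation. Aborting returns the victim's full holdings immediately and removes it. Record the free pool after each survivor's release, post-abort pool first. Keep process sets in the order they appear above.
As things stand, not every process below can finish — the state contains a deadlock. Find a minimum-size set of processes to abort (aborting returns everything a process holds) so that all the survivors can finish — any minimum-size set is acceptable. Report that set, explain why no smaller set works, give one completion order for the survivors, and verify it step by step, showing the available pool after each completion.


The answer: abort task-7 and task-6.
Key observation: the returned (2, 4) from task-7 and task-6 is what brings task-4 — unrunnable before, under any order — into play at step 4.
No one abort is enough; case by case: task-4 alone leaves task-7 blocked (short on R3); task-5 alone leaves task-4 blocked (short on R3); task-7 alone leaves task-4 blocked (short on R3); task-1 alone leaves task-4 blocked (short on R3); task-6 alone leaves task-4 blocked (short on R3); task-8 alone leaves task-4 blocked (short on R3).
Survivors finish in the order: task-5, task-1, task-8, task-4. Verifying each step (pool after the aborts first):
  pool = (4, 6)
  task-5: need (1, 0) fits (4, 6); releases (2, 1), pool now (6, 7)
  task-1: need (2, 3) fits (6, 7); releases (1, 0), pool now (7, 7)
  task-8: need (5, 3) fits (7, 7); releases (2, 1), pool now (9, 8)
  task-4: need (9, 3) fits (9, 8); releases (1, 1), pool now (10, 9)


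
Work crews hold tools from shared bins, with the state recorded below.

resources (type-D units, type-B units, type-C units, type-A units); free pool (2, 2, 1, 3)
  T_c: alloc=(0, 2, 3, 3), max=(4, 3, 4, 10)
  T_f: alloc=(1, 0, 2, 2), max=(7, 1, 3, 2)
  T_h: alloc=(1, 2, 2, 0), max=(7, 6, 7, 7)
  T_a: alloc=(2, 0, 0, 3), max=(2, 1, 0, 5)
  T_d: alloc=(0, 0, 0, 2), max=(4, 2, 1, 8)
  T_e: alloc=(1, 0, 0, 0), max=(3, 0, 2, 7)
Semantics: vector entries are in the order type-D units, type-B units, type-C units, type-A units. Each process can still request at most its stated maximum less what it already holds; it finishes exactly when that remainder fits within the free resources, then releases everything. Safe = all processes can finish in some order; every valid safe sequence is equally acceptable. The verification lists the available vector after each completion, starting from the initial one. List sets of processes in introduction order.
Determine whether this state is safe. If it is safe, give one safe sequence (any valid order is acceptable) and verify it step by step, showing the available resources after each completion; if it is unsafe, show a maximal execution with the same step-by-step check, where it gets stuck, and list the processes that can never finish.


UNSAFE.
Key observation: after T_a, T_d, T_c, T_e complete, (5, 4, 4, 11) is the best the pool ever gets, yet each leftover process wants more type-D units.
The run T_a, T_d, T_c, T_e cannot be extended any further. Verifying each step:
  pool = (2, 2, 1, 3)
  T_a: need (0, 1, 0, 2) fits (2, 2, 1, 3); releases (2, 0, 0, 3), pool now (4, 2, 1, 6)
  T_d: need (4, 2, 1, 6) fits (4, 2, 1, 6); releases (0, 0, 0, 2), pool now (4, 2, 1, 8)
  T_c: need (4, 1, 1, 7) fits (4, 2, 1, 8); releases (0, 2, 3, 3), pool now (4, 4, 4, 11)
  T_e: need (2, 0, 2, 7) fits (4, 4, 4, 11); releases (1, 0, 0, 0), pool now (5, 4, 4, 11)
  blocked: T_f wants (6, 1, 1, 0), pool (5, 4, 4, 11) — not enough type-D units
  blocked: T_h wants (6, 4, 5, 7), pool (5, 4, 4, 11) — not enough type-D units and type-C units
Permanently blocked: T_f and T_h.


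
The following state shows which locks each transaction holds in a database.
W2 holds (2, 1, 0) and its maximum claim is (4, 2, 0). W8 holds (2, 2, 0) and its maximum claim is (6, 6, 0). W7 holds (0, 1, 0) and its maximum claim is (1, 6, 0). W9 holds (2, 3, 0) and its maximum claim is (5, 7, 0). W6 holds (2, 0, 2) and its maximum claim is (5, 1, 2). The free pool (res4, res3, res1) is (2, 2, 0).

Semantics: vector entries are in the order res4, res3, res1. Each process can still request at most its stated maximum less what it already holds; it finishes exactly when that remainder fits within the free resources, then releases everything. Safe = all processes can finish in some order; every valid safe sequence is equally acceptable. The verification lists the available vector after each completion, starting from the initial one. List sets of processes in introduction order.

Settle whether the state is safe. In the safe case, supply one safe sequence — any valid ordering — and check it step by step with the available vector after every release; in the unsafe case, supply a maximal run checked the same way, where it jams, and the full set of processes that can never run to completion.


The state is UNSAFE.
Key observation: even finishing W2, W6 leaves just (6, 3, 2) free — too little res3 for any of the remaining processes.
The run W2, W6 cannot be extended any further. Check, step by step:
  pool = (2, 2, 0)
  W2: need (2, 1, 0) fits (2, 2, 0); releases (2, 1, 0), pool now (4, 3, 0)
  W6: need (3, 1, 0) fits (4, 3, 0); releases (2, 0, 2), pool now (6, 3, 2)
  W8 cannot run: need (4, 4, 0) vs free (6, 3, 2) (insufficient res3)
  W7 cannot run: need (1, 5, 0) vs free (6, 3, 2) (insufficient res3)
  W9 cannot run: need (3, 4, 0) vs free (6, 3, 2) (insufficient res3)
Permanently blocked: W8, W7 and W9.


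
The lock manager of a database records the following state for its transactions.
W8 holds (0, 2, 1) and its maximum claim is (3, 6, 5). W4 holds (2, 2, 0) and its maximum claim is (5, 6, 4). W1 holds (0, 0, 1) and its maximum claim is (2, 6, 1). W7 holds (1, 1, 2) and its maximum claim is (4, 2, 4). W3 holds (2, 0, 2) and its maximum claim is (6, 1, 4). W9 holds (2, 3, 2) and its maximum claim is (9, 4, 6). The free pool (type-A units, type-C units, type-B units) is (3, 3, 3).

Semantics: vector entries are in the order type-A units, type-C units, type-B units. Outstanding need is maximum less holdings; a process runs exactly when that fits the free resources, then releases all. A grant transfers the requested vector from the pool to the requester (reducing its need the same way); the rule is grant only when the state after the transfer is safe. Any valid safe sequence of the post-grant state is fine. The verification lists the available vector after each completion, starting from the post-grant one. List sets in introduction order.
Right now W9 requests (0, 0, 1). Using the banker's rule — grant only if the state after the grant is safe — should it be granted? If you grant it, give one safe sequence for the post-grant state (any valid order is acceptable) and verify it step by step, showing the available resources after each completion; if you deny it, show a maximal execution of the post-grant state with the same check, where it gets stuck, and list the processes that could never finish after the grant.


GRANT: granting preserves safety; a valid post-grant sequence is W7, W8, W3, W1, W4, W9.
Key observation: with (3, 3, 2) left after the transfer, W7 can run at once — the state stays safe.
Verifying the post-grant state step by step:
  pool = (3, 3, 2)
  run W7 (needs (3, 1, 2), free (3, 3, 2)); after release of (1, 1, 2) the pool is (4, 4, 4)
  run W8 (needs (3, 4, 4), free (4, 4, 4)); after release of (0, 2, 1) the pool is (4, 6, 5)
  run W3 (needs (4, 1, 2), free (4, 6, 5)); after release of (2, 0, 2) the pool is (6, 6, 7)
  run W1 (needs (2, 6, 0), free (6, 6, 7)); after release of (0, 0, 1) the pool is (6, 6, 8)
  run W4 (needs (3, 4, 4), free (6, 6, 8)); after release of (2, 2, 0) the pool is (8, 8, 8)
  run W9 (needs (7, 1, 3), free (8, 8, 8)); after release of (2, 3, 3) the pool is (10, 11, 11)


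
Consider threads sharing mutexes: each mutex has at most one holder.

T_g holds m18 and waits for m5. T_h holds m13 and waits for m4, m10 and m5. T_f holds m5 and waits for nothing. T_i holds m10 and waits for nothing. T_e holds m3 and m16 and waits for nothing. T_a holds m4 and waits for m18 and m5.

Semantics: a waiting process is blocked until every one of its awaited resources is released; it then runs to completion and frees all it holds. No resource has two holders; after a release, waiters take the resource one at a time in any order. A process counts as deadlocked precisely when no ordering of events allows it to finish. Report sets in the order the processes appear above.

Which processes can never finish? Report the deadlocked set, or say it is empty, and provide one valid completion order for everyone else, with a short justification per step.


Nothing here is deadlocked.
Key observation: every chain of waits terminates; starting from the processes that wait on nothing, all the rest unlock in turn.
A valid finishing order for the others: T_f, T_e, T_i, T_g, T_a, T_h.
Check, step by step:
  run T_f (it waits on nothing); releases m5
  run T_e (it waits on nothing); releases m3 and m16
  run T_i (it waits on nothing); releases m10
  run T_g (all its waits — m5 — are resolved); releases m18
  run T_a (all its waits — m18 and m5 — are resolved); releases m4
  run T_h (all its waits — m4, m10 and m5 — are resolved); releases m13


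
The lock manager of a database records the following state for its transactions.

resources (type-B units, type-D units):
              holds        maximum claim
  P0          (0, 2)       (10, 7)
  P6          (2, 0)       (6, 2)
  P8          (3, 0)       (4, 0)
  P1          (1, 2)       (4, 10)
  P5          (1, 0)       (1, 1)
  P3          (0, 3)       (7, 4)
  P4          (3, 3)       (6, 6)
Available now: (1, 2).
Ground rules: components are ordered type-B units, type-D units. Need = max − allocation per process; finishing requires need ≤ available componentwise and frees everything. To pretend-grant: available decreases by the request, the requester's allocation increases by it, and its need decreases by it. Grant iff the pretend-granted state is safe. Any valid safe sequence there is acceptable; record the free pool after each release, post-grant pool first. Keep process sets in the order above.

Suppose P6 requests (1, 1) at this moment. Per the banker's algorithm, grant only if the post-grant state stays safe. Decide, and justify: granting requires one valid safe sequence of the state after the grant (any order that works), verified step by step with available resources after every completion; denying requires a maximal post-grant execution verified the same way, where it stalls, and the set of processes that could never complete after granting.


GRANT — the state after the grant stays safe, e.g. via P5, P8, P6, P3, P4, P0, P1.
Key observation: post-grant, (0, 1) remains, and an order beginning with P5 completes everyone.
Step-by-step check of the post-grant state:
  pool = (0, 1)
  P5: need (0, 1) fits (0, 1); releases (1, 0), pool now (1, 1)
  P8: need (1, 0) fits (1, 1); releases (3, 0), pool now (4, 1)
  P6: need (3, 1) fits (4, 1); releases (3, 1), pool now (7, 2)
  P3: need (7, 1) fits (7, 2); releases (0, 3), pool now (7, 5)
  P4: need (3, 3) fits (7, 5); releases (3, 3), pool now (10, 8)
  P0: need (10, 5) fits (10, 8); releases (0, 2), pool now (10, 10)
  P1: need (3, 8) fits (10, 10); releases (1, 2), pool now (11, 12)


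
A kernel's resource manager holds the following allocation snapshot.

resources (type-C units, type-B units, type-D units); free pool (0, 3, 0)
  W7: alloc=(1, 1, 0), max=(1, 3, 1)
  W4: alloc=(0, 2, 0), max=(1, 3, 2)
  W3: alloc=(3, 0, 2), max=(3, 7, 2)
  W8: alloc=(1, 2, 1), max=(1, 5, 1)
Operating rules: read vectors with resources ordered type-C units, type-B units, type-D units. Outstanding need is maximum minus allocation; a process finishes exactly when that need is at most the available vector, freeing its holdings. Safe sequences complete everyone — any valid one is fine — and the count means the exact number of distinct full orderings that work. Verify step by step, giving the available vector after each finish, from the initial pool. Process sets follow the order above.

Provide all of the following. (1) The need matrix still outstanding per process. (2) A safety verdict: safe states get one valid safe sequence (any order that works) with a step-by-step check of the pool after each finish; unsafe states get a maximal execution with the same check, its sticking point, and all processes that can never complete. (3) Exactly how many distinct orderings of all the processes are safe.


(1) Need matrix, components ordered type-C units, type-B units, type-D units:
  W7: (0, 2, 1)
  W4: (1, 1, 2)
  W3: (0, 7, 0)
  W8: (0, 3, 0)
(2) The state is UNSAFE.
Key observation: after W8, W7 the pool peaks at (2, 6, 1), and each blocked process is short somewhere: W4 on type-D units; W3 on type-B units.
A maximal execution: W8, W7 — then nothing else fits. Check, step by step:
  pool = (0, 3, 0)
  run W8 (needs (0, 3, 0), free (0, 3, 0)); after release of (1, 2, 1) the pool is (1, 5, 1)
  run W7 (needs (0, 2, 1), free (1, 5, 1)); after release of (1, 1, 0) the pool is (2, 6, 1)
  blocked: W4 wants (1, 1, 2), pool (2, 6, 1) — not enough type-D units
  blocked: W3 wants (0, 7, 0), pool (2, 6, 1) — not enough type-B units
Permanently blocked: W4 and W3.
(3) Precisely 0 of the possible complete orderings are safe sequences.


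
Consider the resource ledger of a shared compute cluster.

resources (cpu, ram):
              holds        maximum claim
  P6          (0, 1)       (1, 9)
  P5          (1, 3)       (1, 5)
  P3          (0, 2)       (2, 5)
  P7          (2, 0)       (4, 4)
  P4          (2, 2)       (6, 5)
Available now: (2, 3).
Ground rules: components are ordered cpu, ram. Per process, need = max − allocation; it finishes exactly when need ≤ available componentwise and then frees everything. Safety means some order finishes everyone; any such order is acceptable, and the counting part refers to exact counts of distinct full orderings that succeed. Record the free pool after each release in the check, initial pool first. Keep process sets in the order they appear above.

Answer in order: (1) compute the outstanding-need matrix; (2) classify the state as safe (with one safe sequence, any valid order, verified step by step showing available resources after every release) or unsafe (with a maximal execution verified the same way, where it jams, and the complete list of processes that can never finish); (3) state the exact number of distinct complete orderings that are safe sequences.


(1) Need matrix, components ordered cpu, ram:
  P6: (1, 8)
  P5: (0, 2)
  P3: (2, 3)
  P7: (2, 4)
  P4: (4, 3)
(2) SAFE, for example via the order P3, P7, P4, P5, P6.
Key observation: reading the order forward, P3 is the first process whose need (2, 3) meets the free pool (2, 3) exactly on a resource it requests.
Verifying each step:
  pool = (2, 3)
  P3 needs (2, 3) <= (2, 3) -> finishes; pool += (0, 2) = (2, 5)
  P7 needs (2, 4) <= (2, 5) -> finishes; pool += (2, 0) = (4, 5)
  P4 needs (4, 3) <= (4, 5) -> finishes; pool += (2, 2) = (6, 7)
  P5 needs (0, 2) <= (6, 7) -> finishes; pool += (1, 3) = (7, 10)
  P6 needs (1, 8) <= (7, 10) -> finishes; pool += (0, 1) = (7, 11)
(3) Exactly 13 of the possible complete orderings are safe sequences.


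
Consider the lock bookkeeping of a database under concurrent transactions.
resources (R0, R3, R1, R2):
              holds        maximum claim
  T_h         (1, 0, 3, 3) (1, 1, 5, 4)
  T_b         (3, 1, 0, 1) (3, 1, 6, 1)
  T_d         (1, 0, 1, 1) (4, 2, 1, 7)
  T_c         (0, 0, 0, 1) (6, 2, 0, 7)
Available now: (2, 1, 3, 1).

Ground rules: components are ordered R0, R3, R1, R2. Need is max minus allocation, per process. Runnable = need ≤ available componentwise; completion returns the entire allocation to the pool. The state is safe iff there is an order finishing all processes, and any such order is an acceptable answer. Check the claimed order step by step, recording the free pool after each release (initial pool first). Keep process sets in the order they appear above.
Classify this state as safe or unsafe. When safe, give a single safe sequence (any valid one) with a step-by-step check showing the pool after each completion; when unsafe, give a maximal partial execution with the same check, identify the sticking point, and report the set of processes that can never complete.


The state is UNSAFE.
Key observation: after T_h, T_b complete, (6, 2, 6, 5) is the best the pool ever gets, yet each leftover process wants more R2.
The run T_h, T_b cannot be extended any further. Walking it through:
  pool = (2, 1, 3, 1)
  T_h needs (0, 1, 2, 1) <= (2, 1, 3, 1) -> finishes; pool += (1, 0, 3, 3) = (3, 1, 6, 4)
  T_b needs (0, 0, 6, 0) <= (3, 1, 6, 4) -> finishes; pool += (3, 1, 0, 1) = (6, 2, 6, 5)
  T_d cannot run: need (3, 2, 0, 6) vs free (6, 2, 6, 5) (insufficient R2)
  T_c cannot run: need (6, 2, 0, 6) vs free (6, 2, 6, 5) (insufficient R2)
Never able to finish: T_d and T_c.


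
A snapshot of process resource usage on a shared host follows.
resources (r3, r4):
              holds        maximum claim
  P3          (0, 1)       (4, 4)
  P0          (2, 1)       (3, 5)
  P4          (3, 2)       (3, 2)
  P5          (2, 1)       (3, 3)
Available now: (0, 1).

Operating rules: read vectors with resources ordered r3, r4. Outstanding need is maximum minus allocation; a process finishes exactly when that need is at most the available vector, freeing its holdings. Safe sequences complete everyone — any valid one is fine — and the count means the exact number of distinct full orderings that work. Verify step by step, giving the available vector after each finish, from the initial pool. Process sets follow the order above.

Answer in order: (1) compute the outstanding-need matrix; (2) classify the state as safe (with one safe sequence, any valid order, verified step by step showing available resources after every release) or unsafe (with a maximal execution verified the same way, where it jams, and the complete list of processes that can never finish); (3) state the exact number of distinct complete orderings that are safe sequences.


(1) Remaining need (order r3, r4):
  P3: (4, 3)
  P0: (1, 4)
  P4: (0, 0)
  P5: (1, 2)
(2) SAFE — a valid safe sequence is P4, P5, P3, P0.
Key observation: no step in this order meets a requested resource exactly; the smallest headroom is 1, first reached at P5 (need (1, 2), pool (3, 3)).
Verifying each step:
  pool = (0, 1)
  P4: need (0, 0) fits (0, 1); releases (3, 2), pool now (3, 3)
  P5: need (1, 2) fits (3, 3); releases (2, 1), pool now (5, 4)
  P3: need (4, 3) fits (5, 4); releases (0, 1), pool now (5, 5)
  P0: need (1, 4) fits (5, 5); releases (2, 1), pool now (7, 6)
(3) Exactly 2 of the possible complete orderings are safe sequences.


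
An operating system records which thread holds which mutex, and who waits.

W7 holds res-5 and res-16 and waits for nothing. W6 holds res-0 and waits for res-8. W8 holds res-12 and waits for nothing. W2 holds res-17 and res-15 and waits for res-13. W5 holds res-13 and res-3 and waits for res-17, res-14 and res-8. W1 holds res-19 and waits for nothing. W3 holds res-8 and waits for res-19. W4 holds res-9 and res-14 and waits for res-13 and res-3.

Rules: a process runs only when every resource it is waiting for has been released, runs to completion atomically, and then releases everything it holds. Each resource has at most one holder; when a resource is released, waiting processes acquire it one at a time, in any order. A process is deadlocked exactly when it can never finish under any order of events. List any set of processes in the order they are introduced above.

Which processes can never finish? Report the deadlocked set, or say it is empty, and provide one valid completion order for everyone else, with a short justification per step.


Deadlocked set: W2, W5 and W4.
Key observation: along W2 -> W5 -> W2, each member waits on what the next one holds — a deadlock; W4 is caught in further circular waits.
The rest can finish in the order W1, W3, W7, W8, W6.
Step-by-step check:
  W1 waits on nothing -> runs at once and releases res-19
  run W3 (all its waits — res-19 — are resolved); releases res-8
  W7 waits on nothing -> runs at once and releases res-5 and res-16
  W8 waits on nothing -> runs at once and releases res-12
  run W6 (all its waits — res-8 — are resolved); releases res-0


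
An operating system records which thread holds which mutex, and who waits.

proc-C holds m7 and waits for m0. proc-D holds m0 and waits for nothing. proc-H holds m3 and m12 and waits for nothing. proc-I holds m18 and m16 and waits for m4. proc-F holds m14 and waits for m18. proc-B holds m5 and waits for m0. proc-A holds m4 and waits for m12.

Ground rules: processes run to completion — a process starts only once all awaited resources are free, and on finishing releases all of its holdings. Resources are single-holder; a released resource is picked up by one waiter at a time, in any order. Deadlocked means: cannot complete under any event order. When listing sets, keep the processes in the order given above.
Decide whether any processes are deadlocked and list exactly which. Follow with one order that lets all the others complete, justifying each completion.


The deadlocked set is empty.
Key observation: although several processes wait, no cycle exists — each chain bottoms out at a free runner.
A valid finishing order for the others: proc-H, proc-D, proc-C, proc-B, proc-A, proc-I, proc-F.
Verifying each step:
  run proc-H (it waits on nothing); releases m3 and m12
  run proc-D (it waits on nothing); releases m0
  proc-C: everything it awaited (m0) is free; runs, freeing m7
  proc-B: everything it awaited (m0) is free; runs, freeing m5
  proc-A: everything it awaited (m12) is free; runs, freeing m4
  proc-I: everything it awaited (m4) is free; runs, freeing m18 and m16
  proc-F: everything it awaited (m18) is free; runs, freeing m14


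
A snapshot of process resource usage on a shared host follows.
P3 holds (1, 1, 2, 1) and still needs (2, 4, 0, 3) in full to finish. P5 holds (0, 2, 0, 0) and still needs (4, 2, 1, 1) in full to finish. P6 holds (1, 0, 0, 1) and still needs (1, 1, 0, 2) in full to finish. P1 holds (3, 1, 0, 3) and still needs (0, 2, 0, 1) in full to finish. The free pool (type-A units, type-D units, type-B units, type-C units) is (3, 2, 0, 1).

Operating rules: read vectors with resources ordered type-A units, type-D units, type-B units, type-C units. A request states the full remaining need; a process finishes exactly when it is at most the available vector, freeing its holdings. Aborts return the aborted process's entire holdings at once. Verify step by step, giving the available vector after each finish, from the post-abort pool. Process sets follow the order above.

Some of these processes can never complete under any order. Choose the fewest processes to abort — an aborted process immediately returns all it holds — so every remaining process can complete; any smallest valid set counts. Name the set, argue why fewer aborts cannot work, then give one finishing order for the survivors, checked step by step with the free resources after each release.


Minimum abort set: P3.
Key observation: before aborting P3, P5 was permanently blocked — no order could ever run it; afterwards it completes at step 3.
Minimality: the empty abort set fails — the state is deadlocked as it stands.
Survivors finish in the order: P1, P6, P5. Verifying each step (pool after the aborts first):
  pool = (4, 3, 2, 2)
  run P1 (needs (0, 2, 0, 1), free (4, 3, 2, 2)); after release of (3, 1, 0, 3) the pool is (7, 4, 2, 5)
  run P6 (needs (1, 1, 0, 2), free (7, 4, 2, 5)); after release of (1, 0, 0, 1) the pool is (8, 4, 2, 6)
  run P5 (needs (4, 2, 1, 1), free (8, 4, 2, 6)); after release of (0, 2, 0, 0) the pool is (8, 6, 2, 6)
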